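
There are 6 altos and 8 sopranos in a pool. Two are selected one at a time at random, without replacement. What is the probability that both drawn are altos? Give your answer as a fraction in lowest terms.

15/91

Multiply the conditional probabilities at each draw: 6/14 · 5/13 = 30/182 = 15/91.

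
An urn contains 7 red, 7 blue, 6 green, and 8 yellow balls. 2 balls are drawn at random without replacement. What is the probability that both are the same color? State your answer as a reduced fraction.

There are C(28,2) = 378 ways to draw 2 balls.
All same color: C(7,2) + C(7,2) + C(6,2) + C(8,2) = 21 + 21 + 15 + 28 = 85.
Probability = 85/378.

85/378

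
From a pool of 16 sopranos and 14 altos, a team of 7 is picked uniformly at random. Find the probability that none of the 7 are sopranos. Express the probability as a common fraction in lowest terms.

11/6525

There are C(30,7) = 2035800 possible selections.
Selections with no sopranos (all altos): C(14,7) = 3432.
Probability = 3432/2035800 = 11/6525.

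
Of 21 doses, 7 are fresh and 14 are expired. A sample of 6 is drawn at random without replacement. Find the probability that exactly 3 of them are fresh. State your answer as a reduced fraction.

455/1938

The sample space is all 6-subsets of the 21: C(21,6) = 54264.
Selections with exactly 3 fresh: choose 3 of the 7 fresh and 3 of the 14 expired, C(7,3)·C(14,3) = 35·364 = 12740.
Probability = 12740/54264 = 455/1938.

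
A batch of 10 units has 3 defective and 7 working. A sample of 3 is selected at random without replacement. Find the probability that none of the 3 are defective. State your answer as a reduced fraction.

7/24

There are C(10,3) = 120 possible selections.
Selections with no defective (all working): C(7,3) = 35.
Probability = 35/120 = 7/24.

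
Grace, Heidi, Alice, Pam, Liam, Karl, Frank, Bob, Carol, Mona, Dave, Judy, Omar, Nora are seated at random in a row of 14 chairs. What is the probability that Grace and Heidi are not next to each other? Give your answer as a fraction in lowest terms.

6/7

There are 14! = 87178291200 arrangements.
Arrangements with Grace and Heidi adjacent: 2·13! = 12454041600.
So not adjacent: 87178291200 − 12454041600 = 74724249600, probability 74724249600/87178291200 = 6/7.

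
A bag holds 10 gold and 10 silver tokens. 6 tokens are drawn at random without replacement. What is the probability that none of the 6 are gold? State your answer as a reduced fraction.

There are C(20,6) = 38760 possible selections.
Selections with no gold (all silver): C(10,6) = 210.
Probability = 210/38760 = 7/1292.

7/1292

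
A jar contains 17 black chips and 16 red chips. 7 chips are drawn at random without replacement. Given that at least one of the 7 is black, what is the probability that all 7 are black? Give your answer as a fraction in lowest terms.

13/2848

Work in counts. Selections with at least one black: C(33,7) − C(16,7) = 4272048 − 11440 = 4260608.
Of those, selections where all 7 are black: C(17,7) = 19448.
Conditional probability = 19448/4260608 = 13/2848.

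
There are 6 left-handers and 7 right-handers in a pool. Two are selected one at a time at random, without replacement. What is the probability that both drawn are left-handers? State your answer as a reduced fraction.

5/26

Multiply the conditional probabilities at each draw: 6/13 · 5/12 = 30/156 = 5/26.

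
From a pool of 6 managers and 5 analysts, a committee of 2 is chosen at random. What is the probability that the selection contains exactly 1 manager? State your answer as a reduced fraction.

6/11

Total number of selections: C(11,2) = 55.
Selections with exactly 1 manager: choose 1 of the 6 managers and 1 of the 5 analysts, C(6,1)·C(5,1) = 6·5 = 30.
Probability = 30/55 = 6/11.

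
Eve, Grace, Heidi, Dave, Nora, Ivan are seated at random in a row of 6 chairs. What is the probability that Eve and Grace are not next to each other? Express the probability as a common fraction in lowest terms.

There are 6! = 720 arrangements.
Arrangements with Eve and Grace adjacent: 2·5! = 240.
So not adjacent: 720 − 240 = 480, probability 480/720 = 2/3.

2/3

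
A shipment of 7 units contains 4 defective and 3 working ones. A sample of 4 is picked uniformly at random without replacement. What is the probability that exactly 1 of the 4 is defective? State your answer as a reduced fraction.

The sample space is all 4-subsets of the 7: C(7,4) = 35.
Selections with exactly 1 defective: choose 1 of the 4 defective and 3 of the 3 working, C(4,1)·C(3,3) = 4·1 = 4.
Probability = 4/35.

4/35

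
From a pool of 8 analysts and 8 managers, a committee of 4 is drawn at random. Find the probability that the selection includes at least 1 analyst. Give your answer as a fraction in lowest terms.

25/26

There are C(16,4) = 1820 ways to choose the 4.
The complement is all 4 are managers: C(8,4) = 70.
Probability = 1 − 70/1820 = 1750/1820 = 25/26.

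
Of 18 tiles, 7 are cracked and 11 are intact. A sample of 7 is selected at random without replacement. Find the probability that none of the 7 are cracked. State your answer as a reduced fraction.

There are C(18,7) = 31824 possible selections.
Selections with no cracked (all intact): C(11,7) = 330.
Probability = 330/31824 = 55/5304.

55/5304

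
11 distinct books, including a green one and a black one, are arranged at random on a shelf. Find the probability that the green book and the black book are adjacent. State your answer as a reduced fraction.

There are 11! = 39916800 arrangements.
Treat the green book and the black book as a block: 10! arrangements of the blocks × 2 orders within the block = 2·3628800 = 7257600.
Probability = 7257600/39916800 = 2/11.

2/11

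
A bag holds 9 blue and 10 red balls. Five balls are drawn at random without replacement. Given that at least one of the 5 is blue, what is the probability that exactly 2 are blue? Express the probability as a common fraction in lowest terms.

30/79

Work in counts. Selections with at least one blue: C(19,5) − C(10,5) = 11628 − 252 = 11376.
Of those, selections where exactly 2 are blue: C(9,2)·C(10,3) = 36·120 = 4320.
Conditional probability = 4320/11376 = 30/79.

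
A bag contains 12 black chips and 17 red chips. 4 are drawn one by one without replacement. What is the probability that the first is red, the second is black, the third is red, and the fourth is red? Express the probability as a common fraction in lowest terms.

680/7917

Multiply the conditional probabilities at each draw: 17/29 · 12/28 · 16/27 · 15/26 = 48960/570024 = 680/7917.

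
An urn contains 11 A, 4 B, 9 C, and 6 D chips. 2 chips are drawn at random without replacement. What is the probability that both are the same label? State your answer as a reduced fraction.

112/435

There are C(30,2) = 435 ways to draw 2 chips.
All same label: C(11,2) + C(4,2) + C(9,2) + C(6,2) = 55 + 6 + 36 + 15 = 112.
Probability = 112/435.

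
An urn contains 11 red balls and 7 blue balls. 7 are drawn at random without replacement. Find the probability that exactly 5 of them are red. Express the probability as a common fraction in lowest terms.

There are C(18,7) = 31824 ways to choose 7 from 18.
Selections with exactly 5 red: choose 5 of the 11 red and 2 of the 7 blue, C(11,5)·C(7,2) = 462·21 = 9702.
Probability = 9702/31824 = 539/1768.

539/1768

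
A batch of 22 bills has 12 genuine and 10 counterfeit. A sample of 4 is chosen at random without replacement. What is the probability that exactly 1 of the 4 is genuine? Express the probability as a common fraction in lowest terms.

288/1463

Total number of selections: C(22,4) = 7315.
Selections with exactly 1 genuine: choose 1 of the 12 genuine and 3 of the 10 counterfeit, C(12,1)·C(10,3) = 12·120 = 1440.
Probability = 1440/7315 = 288/1463.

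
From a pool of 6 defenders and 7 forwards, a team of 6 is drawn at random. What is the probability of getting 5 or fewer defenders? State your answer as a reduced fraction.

1715/1716

Total selections: C(13,6) = 1716.
Favorable selections (5 or fewer defenders): C(6,0)·C(7,6) + C(6,1)·C(7,5) + C(6,2)·C(7,4) + C(6,3)·C(7,3) + C(6,4)·C(7,2) + C(6,5)·C(7,1) = 7 + 126 + 525 + 700 + 315 + 42 = 1715.
Probability = 1715/1716.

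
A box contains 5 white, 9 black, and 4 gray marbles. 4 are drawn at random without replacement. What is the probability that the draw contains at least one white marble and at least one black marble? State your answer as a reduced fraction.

37/51

There are C(18,4) = 3060 possible draws.
By inclusion-exclusion on the complements, draws missing all white or all black: C(13,4) + C(9,4) − C(4,4) = 715 + 126 − 1 = 840.
So draws with at least one of each: 3060 − 840 = 2220, probability 2220/3060 = 37/51.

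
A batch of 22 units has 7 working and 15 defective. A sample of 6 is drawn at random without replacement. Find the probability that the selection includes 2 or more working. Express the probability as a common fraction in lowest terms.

There are C(22,6) = 74613 ways to choose the 6.
Count the complement (fewer than 2 working): C(7,0)·C(15,6) + C(7,1)·C(15,5) = 5005 + 21021 = 26026.
Probability = 1 − 26026/74613 = 48587/74613 = 631/969.

631/969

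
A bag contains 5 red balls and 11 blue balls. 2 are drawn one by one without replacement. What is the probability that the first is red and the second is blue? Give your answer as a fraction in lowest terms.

11/48

Multiply the conditional probabilities at each draw: 5/16 · 11/15 = 55/240 = 11/48.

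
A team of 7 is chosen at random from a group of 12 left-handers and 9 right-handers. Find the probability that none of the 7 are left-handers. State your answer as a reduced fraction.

There are C(21,7) = 116280 possible selections.
Selections with no left-handers (all right-handers): C(9,7) = 36.
Probability = 36/116280 = 1/3230.

1/3230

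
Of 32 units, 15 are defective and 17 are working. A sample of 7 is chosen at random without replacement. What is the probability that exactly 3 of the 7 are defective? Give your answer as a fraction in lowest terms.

20825/64728

The sample space is all 7-subsets of the 32: C(32,7) = 3365856.
Selections with exactly 3 defective: choose 3 of the 15 defective and 4 of the 17 working, C(15,3)·C(17,4) = 455·2380 = 1082900.
Probability = 1082900/3365856 = 20825/64728.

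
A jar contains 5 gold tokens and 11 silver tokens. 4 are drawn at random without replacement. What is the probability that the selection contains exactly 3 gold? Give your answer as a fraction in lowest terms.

11/182

The sample space is all 4-subsets of the 16: C(16,4) = 1820.
Selections with exactly 3 gold: choose 3 of the 5 gold and 1 of the 11 silver, C(5,3)·C(11,1) = 10·11 = 110.
Probability = 110/1820 = 11/182.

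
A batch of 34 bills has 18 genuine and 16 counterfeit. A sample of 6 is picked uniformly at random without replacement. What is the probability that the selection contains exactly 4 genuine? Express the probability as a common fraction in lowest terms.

There are C(34,6) = 1344904 ways to choose 6 from 34.
Selections with exactly 4 genuine: choose 4 of the 18 genuine and 2 of the 16 counterfeit, C(18,4)·C(16,2) = 3060·120 = 367200.
Probability = 367200/1344904 = 2700/9889.

2700/9889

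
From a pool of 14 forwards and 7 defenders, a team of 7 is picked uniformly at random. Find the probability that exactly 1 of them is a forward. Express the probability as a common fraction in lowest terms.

49/58140

Total number of selections: C(21,7) = 116280.
Selections with exactly 1 forward: choose 1 of the 14 forwards and 6 of the 7 defenders, C(14,1)·C(7,6) = 14·7 = 98.
Probability = 98/116280 = 49/58140.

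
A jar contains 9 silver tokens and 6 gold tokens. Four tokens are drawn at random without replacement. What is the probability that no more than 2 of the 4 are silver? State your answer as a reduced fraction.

7/13

There are C(15,4) = 1365 ways to choose the 4.
Favorable selections (no more than 2 silver): C(9,0)·C(6,4) + C(9,1)·C(6,3) + C(9,2)·C(6,2) = 15 + 180 + 540 = 735.
Probability = 735/1365 = 7/13.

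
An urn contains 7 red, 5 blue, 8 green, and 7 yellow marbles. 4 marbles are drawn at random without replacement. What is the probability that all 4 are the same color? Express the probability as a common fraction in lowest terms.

There are C(27,4) = 17550 ways to draw 4 marbles.
All same color: C(7,4) + C(5,4) + C(8,4) + C(7,4) = 35 + 5 + 70 + 35 = 145.
Probability = 145/17550 = 29/3510.

29/3510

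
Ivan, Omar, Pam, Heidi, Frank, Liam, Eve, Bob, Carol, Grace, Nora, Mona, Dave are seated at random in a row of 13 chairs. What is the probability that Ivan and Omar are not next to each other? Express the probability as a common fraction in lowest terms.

There are 13! = 6227020800 arrangements.
Arrangements with Ivan and Omar adjacent: 2·12! = 958003200.
So not adjacent: 6227020800 − 958003200 = 5269017600, probability 5269017600/6227020800 = 11/13.

11/13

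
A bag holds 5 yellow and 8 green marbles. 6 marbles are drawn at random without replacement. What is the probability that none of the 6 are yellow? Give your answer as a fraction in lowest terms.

There are C(13,6) = 1716 possible selections.
Selections with no yellow (all green): C(8,6) = 28.
Probability = 28/1716 = 7/429.

7/429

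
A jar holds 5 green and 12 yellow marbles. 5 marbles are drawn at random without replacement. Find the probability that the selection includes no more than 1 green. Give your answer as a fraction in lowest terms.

There are C(17,5) = 6188 ways to choose the 5.
Favorable selections (no more than 1 green): C(5,0)·C(12,5) + C(5,1)·C(12,4) = 792 + 2475 = 3267.
Probability = 3267/6188.

3267/6188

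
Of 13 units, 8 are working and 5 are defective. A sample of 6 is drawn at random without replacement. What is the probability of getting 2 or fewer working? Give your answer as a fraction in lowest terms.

37/429

There are C(13,6) = 1716 ways to choose the 6.
Favorable selections (2 or fewer working): C(8,1)·C(5,5) + C(8,2)·C(5,4) = 8 + 140 = 148.
Probability = 148/1716 = 37/429.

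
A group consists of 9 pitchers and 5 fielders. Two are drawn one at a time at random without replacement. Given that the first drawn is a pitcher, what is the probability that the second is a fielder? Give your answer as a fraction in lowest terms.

5/13

After removing one pitcher, 13 remain: 8 pitchers and 5 fielders.
So the probability the next is a fielder is 5/13.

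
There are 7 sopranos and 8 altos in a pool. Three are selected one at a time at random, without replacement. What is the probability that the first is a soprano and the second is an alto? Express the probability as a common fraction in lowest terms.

4/15

Multiply the conditional probabilities at each draw: 7/15 · 8/14 = 56/210 = 4/15.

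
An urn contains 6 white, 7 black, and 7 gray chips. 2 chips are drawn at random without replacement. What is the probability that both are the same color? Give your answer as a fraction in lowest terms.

There are C(20,2) = 190 ways to draw 2 chips.
All same color: C(6,2) + C(7,2) + C(7,2) = 15 + 21 + 21 = 57.
Probability = 57/190 = 3/10.

3/10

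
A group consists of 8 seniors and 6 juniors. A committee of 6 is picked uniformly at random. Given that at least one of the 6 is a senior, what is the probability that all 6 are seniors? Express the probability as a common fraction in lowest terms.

14/1501

Work in counts. Selections with at least one senior: C(14,6) − C(6,6) = 3003 − 1 = 3002.
Of those, selections where all 6 are seniors: C(8,6) = 28.
Conditional probability = 28/3002 = 14/1501.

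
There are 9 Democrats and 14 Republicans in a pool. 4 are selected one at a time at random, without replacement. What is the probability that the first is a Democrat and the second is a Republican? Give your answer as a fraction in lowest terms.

Multiply the conditional probabilities at each draw: 9/23 · 14/22 = 126/506 = 63/253.

63/253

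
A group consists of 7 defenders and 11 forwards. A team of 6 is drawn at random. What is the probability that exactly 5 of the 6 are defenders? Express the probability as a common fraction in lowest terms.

11/884

There are C(18,6) = 18564 ways to choose 6 from 18.
Selections with exactly 5 defenders: choose 5 of the 7 defenders and 1 of the 11 forwards, C(7,5)·C(11,1) = 21·11 = 231.
Probability = 231/18564 = 11/884.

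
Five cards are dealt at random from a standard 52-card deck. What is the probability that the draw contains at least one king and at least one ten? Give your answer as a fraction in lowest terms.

There are C(52,5) = 2598960 possible draws.
By inclusion-exclusion on the complements, draws missing all kings or all tens: C(48,5) + C(48,5) − C(44,5) = 1712304 + 1712304 − 1086008 = 2338600.
So draws with at least one of each: 2598960 − 2338600 = 260360, probability 260360/2598960 = 6509/64974.

6509/64974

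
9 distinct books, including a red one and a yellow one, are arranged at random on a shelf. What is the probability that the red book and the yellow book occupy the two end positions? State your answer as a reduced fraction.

There are 9! = 362880 arrangements.
Place the red book and the yellow book at the ends in 2 ways, arrange the remaining 7 in 7! = 5040 ways: 2·5040 = 10080.
Probability = 10080/362880 = 1/36.

1/36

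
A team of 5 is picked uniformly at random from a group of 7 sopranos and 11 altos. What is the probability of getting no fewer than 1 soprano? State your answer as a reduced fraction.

Total selections: C(18,5) = 8568.
The complement is all 5 are altos: C(11,5) = 462.
Probability = 1 − 462/8568 = 8106/8568 = 193/204.

193/204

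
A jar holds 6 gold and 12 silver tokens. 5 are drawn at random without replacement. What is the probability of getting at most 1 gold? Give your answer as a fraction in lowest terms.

There are C(18,5) = 8568 ways to choose the 5.
Favorable selections (at most 1 gold): C(6,0)·C(12,5) + C(6,1)·C(12,4) = 792 + 2970 = 3762.
Probability = 3762/8568 = 209/476.

209/476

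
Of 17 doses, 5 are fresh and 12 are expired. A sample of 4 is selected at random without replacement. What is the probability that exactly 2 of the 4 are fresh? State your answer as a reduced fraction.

33/119

There are C(17,4) = 2380 ways to choose 4 from 17.
Selections with exactly 2 fresh: choose 2 of the 5 fresh and 2 of the 12 expired, C(5,2)·C(12,2) = 10·66 = 660.
Probability = 660/2380 = 33/119.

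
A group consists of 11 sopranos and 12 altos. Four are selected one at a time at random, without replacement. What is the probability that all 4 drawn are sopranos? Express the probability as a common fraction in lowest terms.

6/161

Multiply the conditional probabilities at each draw: 11/23 · 10/22 · 9/21 · 8/20 = 7920/212520 = 6/161.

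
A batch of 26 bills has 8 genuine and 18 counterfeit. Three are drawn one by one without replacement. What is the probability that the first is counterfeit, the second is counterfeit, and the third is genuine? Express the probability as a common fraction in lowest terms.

Multiply the conditional probabilities at each draw: 18/26 · 17/25 · 8/24 = 2448/15600 = 51/325.

51/325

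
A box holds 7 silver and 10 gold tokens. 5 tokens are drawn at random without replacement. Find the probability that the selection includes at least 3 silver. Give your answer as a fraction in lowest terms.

Total selections: C(17,5) = 6188.
Favorable selections (at least 3 silver): C(7,3)·C(10,2) + C(7,4)·C(10,1) + C(7,5)·C(10,0) = 1575 + 350 + 21 = 1946.
Probability = 1946/6188 = 139/442.

139/442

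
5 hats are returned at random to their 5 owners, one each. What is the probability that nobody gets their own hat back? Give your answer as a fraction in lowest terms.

11/30

There are 5! = 120 assignments.
By inclusion-exclusion, assignments with no fixed points: C(5,0)·5! − C(5,1)·4! + C(5,2)·3! − C(5,3)·2! + C(5,4)·1! − C(5,5)·0! = 44.
Probability = 44/120 = 11/30.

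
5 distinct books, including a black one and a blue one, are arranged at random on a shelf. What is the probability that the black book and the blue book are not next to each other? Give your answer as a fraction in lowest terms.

There are 5! = 120 arrangements.
Arrangements with the black book and the blue book adjacent: 2·4! = 48.
So not adjacent: 120 − 48 = 72, probability 72/120 = 3/5.

3/5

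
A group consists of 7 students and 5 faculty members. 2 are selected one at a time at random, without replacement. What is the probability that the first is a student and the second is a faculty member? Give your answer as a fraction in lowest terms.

35/132

Multiply the conditional probabilities at each draw: 7/12 · 5/11 = 35/132.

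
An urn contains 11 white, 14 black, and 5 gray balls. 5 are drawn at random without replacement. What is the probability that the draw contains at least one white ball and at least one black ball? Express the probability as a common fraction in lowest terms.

There are C(30,5) = 142506 possible draws.
By inclusion-exclusion on the complements, draws missing all white or all black: C(19,5) + C(16,5) − C(5,5) = 11628 + 4368 − 1 = 15995.
So draws with at least one of each: 142506 − 15995 = 126511, probability 126511/142506 = 18073/20358.

18073/20358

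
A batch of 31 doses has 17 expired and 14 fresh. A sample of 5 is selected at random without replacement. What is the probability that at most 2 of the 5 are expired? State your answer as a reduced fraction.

3263/8091

Total selections: C(31,5) = 169911.
Favorable selections (at most 2 expired): C(17,0)·C(14,5) + C(17,1)·C(14,4) + C(17,2)·C(14,3) = 2002 + 17017 + 49504 = 68523.
Probability = 68523/169911 = 3263/8091.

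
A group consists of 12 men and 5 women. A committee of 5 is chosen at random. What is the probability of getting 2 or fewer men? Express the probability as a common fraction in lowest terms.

103/884

There are C(17,5) = 6188 ways to choose the 5.
Favorable selections (2 or fewer men): C(12,0)·C(5,5) + C(12,1)·C(5,4) + C(12,2)·C(5,3) = 1 + 60 + 660 = 721.
Probability = 721/6188 = 103/884.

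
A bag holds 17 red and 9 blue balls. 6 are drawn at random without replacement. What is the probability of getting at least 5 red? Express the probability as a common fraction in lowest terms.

Total selections: C(26,6) = 230230.
Favorable selections (at least 5 red): C(17,5)·C(9,1) + C(17,6)·C(9,0) = 55692 + 12376 = 68068.
Probability = 68068/230230 = 34/115.

34/115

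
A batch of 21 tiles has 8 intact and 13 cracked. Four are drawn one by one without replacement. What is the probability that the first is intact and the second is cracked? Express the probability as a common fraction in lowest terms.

Multiply the conditional probabilities at each draw: 8/21 · 13/20 = 104/420 = 26/105.

26/105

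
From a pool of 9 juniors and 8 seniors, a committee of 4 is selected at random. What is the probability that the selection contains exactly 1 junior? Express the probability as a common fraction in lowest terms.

The sample space is all 4-subsets of the 17: C(17,4) = 2380.
Selections with exactly 1 junior: choose 1 of the 9 juniors and 3 of the 8 seniors, C(9,1)·C(8,3) = 9·56 = 504.
Probability = 504/2380 = 18/85.

18/85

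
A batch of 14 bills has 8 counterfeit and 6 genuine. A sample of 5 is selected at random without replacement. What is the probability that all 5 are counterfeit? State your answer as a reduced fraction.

There are C(14,5) = 2002 possible selections.
Selections with all counterfeit: C(8,5) = 56.
Probability = 56/2002 = 4/143.

4/143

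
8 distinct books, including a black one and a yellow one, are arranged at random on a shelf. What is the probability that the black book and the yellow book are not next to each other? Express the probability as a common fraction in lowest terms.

There are 8! = 40320 arrangements.
Arrangements with the black book and the yellow book adjacent: 2·7! = 10080.
So not adjacent: 40320 − 10080 = 30240, probability 30240/40320 = 3/4.

3/4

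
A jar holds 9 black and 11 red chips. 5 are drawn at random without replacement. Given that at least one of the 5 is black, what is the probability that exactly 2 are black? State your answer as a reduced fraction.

Work in counts. Selections with at least one black: C(20,5) − C(11,5) = 15504 − 462 = 15042.
Of those, selections where exactly 2 are black: C(9,2)·C(11,3) = 36·165 = 5940.
Conditional probability = 5940/15042 = 990/2507.

990/2507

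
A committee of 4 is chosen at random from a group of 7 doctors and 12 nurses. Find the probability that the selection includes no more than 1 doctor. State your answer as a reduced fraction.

2035/3876

Total selections: C(19,4) = 3876.
Favorable selections (no more than 1 doctor): C(7,0)·C(12,4) + C(7,1)·C(12,3) = 495 + 1540 = 2035.
Probability = 2035/3876.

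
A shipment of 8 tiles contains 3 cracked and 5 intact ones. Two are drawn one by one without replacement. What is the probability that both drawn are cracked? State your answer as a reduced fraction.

3/28

Multiply the conditional probabilities at each draw: 3/8 · 2/7 = 6/56 = 3/28.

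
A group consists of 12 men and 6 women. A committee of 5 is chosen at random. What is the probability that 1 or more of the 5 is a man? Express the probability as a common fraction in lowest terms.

1427/1428

Total selections: C(18,5) = 8568.
The complement is all 5 are women: C(6,5) = 6.
Probability = 1 − 6/8568 = 8562/8568 = 1427/1428.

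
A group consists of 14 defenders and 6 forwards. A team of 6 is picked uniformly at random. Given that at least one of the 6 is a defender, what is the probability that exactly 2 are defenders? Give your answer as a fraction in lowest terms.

195/5537

Work in counts. Selections with at least one defender: C(20,6) − C(6,6) = 38760 − 1 = 38759.
Of those, selections where exactly 2 are defenders: C(14,2)·C(6,4) = 91·15 = 1365.
Conditional probability = 1365/38759 = 195/5537.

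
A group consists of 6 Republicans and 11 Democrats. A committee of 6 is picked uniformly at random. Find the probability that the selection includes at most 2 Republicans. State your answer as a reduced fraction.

Total selections: C(17,6) = 12376.
Favorable selections (at most 2 Republicans): C(6,0)·C(11,6) + C(6,1)·C(11,5) + C(6,2)·C(11,4) = 462 + 2772 + 4950 = 8184.
Probability = 8184/12376 = 1023/1547.

1023/1547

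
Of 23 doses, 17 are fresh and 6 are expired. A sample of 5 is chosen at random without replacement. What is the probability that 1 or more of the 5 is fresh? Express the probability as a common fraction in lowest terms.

33643/33649

There are C(23,5) = 33649 ways to choose the 5.
Favorable selections (1 or more fresh): C(17,1)·C(6,4) + C(17,2)·C(6,3) + C(17,3)·C(6,2) + C(17,4)·C(6,1) + C(17,5)·C(6,0) = 255 + 2720 + 10200 + 14280 + 6188 = 33643.
Probability = 33643/33649.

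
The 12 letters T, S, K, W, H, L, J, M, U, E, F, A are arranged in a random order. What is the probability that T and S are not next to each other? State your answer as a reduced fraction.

5/6

There are 12! = 479001600 arrangements.
Arrangements with T and S adjacent: 2·11! = 79833600.
So not adjacent: 479001600 − 79833600 = 399168000, probability 399168000/479001600 = 5/6.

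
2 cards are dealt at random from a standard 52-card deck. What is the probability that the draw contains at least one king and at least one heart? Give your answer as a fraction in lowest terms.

There are C(52,2) = 1326 possible draws.
By inclusion-exclusion on the complements, draws missing all kings or all hearts: C(48,2) + C(39,2) − C(36,2) = 1128 + 741 − 630 = 1239.
So draws with at least one of each: 1326 − 1239 = 87, probability 87/1326 = 29/442.

29/442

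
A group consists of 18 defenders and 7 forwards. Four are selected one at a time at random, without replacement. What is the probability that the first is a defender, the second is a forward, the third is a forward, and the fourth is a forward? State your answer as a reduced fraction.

63/5060

Multiply the conditional probabilities at each draw: 18/25 · 7/24 · 6/23 · 5/22 = 3780/303600 = 63/5060.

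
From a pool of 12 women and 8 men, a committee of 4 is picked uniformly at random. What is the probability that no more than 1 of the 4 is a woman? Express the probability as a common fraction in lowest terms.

There are C(20,4) = 4845 ways to choose the 4.
Favorable selections (no more than 1 woman): C(12,0)·C(8,4) + C(12,1)·C(8,3) = 70 + 672 = 742.
Probability = 742/4845.

742/4845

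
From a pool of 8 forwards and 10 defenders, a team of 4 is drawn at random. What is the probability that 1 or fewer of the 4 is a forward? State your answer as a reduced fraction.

Total selections: C(18,4) = 3060.
Favorable selections (1 or fewer forward): C(8,0)·C(10,4) + C(8,1)·C(10,3) = 210 + 960 = 1170.
Probability = 1170/3060 = 13/34.

13/34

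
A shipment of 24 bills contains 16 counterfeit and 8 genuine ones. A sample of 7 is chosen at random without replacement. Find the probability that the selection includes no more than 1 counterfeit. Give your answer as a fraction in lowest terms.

1/759

There are C(24,7) = 346104 ways to choose the 7.
Favorable selections (no more than 1 counterfeit): C(16,0)·C(8,7) + C(16,1)·C(8,6) = 8 + 448 = 456.
Probability = 456/346104 = 1/759.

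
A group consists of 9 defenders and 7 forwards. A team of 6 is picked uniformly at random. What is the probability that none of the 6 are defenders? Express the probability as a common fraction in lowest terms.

There are C(16,6) = 8008 possible selections.
Selections with no defenders (all forwards): C(7,6) = 7.
Probability = 7/8008 = 1/1144.

1/1144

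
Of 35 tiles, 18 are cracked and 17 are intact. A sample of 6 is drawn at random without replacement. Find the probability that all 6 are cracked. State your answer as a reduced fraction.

There are C(35,6) = 1623160 possible selections.
Selections with all cracked: C(18,6) = 18564.
Probability = 18564/1623160 = 39/3410.

39/3410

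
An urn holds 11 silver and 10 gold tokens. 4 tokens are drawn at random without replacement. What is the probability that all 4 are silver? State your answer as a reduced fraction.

There are C(21,4) = 5985 possible selections.
Selections with all silver: C(11,4) = 330.
Probability = 330/5985 = 22/399.

22/399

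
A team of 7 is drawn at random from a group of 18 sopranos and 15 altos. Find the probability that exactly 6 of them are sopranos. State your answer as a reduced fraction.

7735/118668

Total number of selections: C(33,7) = 4272048.
Selections with exactly 6 sopranos: choose 6 of the 18 sopranos and 1 of the 15 altos, C(18,6)·C(15,1) = 18564·15 = 278460.
Probability = 278460/4272048 = 7735/118668.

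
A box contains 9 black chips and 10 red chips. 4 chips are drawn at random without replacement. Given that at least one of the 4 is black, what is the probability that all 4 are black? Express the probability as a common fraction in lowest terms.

21/611

Work in counts. Selections with at least one black: C(19,4) − C(10,4) = 3876 − 210 = 3666.
Of those, selections where all 4 are black: C(9,4) = 126.
Conditional probability = 126/3666 = 21/611.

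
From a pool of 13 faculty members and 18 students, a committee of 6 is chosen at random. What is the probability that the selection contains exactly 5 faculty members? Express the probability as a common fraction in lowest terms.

198/6293

Total number of selections: C(31,6) = 736281.
Selections with exactly 5 faculty members: choose 5 of the 13 faculty members and 1 of the 18 students, C(13,5)·C(18,1) = 1287·18 = 23166.
Probability = 23166/736281 = 198/6293.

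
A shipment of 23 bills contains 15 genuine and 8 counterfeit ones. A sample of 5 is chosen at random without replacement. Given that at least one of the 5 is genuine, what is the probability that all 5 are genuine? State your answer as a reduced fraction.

429/4799

Work in counts. Selections with at least one genuine: C(23,5) − C(8,5) = 33649 − 56 = 33593.
Of those, selections where all 5 are genuine: C(15,5) = 3003.
Conditional probability = 3003/33593 = 429/4799.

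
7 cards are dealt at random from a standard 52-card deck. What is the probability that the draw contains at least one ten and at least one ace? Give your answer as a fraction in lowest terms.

3105873/16723070

There are C(52,7) = 133784560 possible draws.
By inclusion-exclusion on the complements, draws missing all tens or all aces: C(48,7) + C(48,7) − C(44,7) = 73629072 + 73629072 − 38320568 = 108937576.
So draws with at least one of each: 133784560 − 108937576 = 24846984, probability 24846984/133784560 = 3105873/16723070.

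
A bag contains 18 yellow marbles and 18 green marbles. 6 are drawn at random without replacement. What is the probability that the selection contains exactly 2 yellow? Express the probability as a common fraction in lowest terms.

2295/9548

Total number of selections: C(36,6) = 1947792.
Selections with exactly 2 yellow: choose 2 of the 18 yellow and 4 of the 18 green, C(18,2)·C(18,4) = 153·3060 = 468180.
Probability = 468180/1947792 = 2295/9548.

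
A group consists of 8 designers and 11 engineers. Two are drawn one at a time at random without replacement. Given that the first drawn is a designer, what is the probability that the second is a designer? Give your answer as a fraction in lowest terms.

After removing one designer, 18 remain: 7 designers and 11 engineers.
So the probability the next is a designer is 7/18.

7/18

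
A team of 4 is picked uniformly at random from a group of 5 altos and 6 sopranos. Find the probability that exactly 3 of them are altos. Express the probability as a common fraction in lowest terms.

The sample space is all 4-subsets of the 11: C(11,4) = 330.
Selections with exactly 3 altos: choose 3 of the 5 altos and 1 of the 6 sopranos, C(5,3)·C(6,1) = 10·6 = 60.
Probability = 60/330 = 2/11.

2/11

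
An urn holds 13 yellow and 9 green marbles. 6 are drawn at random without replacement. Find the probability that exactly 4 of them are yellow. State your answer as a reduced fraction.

Total number of selections: C(22,6) = 74613.
Selections with exactly 4 yellow: choose 4 of the 13 yellow and 2 of the 9 green, C(13,4)·C(9,2) = 715·36 = 25740.
Probability = 25740/74613 = 780/2261.

780/2261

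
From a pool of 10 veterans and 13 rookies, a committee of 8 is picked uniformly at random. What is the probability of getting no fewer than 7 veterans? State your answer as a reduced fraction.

535/163438

There are C(23,8) = 490314 ways to choose the 8.
Favorable selections (no fewer than 7 veterans): C(10,7)·C(13,1) + C(10,8)·C(13,0) = 1560 + 45 = 1605.
Probability = 1605/490314 = 535/163438.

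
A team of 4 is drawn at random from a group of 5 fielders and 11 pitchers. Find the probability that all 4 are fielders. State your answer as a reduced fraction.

1/364

There are C(16,4) = 1820 possible selections.
Selections with all fielders: C(5,4) = 5.
Probability = 5/1820 = 1/364.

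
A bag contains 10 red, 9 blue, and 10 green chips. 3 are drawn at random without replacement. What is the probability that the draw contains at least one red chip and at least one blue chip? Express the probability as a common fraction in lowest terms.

There are C(29,3) = 3654 possible draws.
By inclusion-exclusion on the complements, draws missing all red or all blue: C(19,3) + C(20,3) − C(10,3) = 969 + 1140 − 120 = 1989.
So draws with at least one of each: 3654 − 1989 = 1665, probability 1665/3654 = 185/406.

185/406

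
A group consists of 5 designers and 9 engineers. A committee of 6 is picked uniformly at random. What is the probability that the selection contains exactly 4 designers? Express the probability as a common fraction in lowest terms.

60/1001

There are C(14,6) = 3003 ways to choose 6 from 14.
Selections with exactly 4 designers: choose 4 of the 5 designers and 2 of the 9 engineers, C(5,4)·C(9,2) = 5·36 = 180.
Probability = 180/3003 = 60/1001.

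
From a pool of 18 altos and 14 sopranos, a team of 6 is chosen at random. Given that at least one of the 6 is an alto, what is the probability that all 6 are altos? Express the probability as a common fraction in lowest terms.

884/43009

Work in counts. Selections with at least one alto: C(32,6) − C(14,6) = 906192 − 3003 = 903189.
Of those, selections where all 6 are altos: C(18,6) = 18564.
Conditional probability = 18564/903189 = 884/43009.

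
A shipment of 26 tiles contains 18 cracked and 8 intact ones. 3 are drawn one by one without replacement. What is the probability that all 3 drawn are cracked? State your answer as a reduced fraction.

Multiply the conditional probabilities at each draw: 18/26 · 17/25 · 16/24 = 4896/15600 = 102/325.

102/325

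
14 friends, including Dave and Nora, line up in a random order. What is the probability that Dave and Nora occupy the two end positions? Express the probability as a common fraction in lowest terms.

There are 14! = 87178291200 arrangements.
Place Dave and Nora at the ends in 2 ways, arrange the remaining 12 in 12! = 479001600 ways: 2·479001600 = 958003200.
Probability = 958003200/87178291200 = 1/91.

1/91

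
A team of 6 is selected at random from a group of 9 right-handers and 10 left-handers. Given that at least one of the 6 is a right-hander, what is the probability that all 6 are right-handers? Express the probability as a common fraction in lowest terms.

Work in counts. Selections with at least one right-hander: C(19,6) − C(10,6) = 27132 − 210 = 26922.
Of those, selections where all 6 are right-handers: C(9,6) = 84.
Conditional probability = 84/26922 = 2/641.

2/641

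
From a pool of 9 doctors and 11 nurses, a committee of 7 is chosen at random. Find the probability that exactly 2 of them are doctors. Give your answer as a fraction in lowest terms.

The sample space is all 7-subsets of the 20: C(20,7) = 77520.
Selections with exactly 2 doctors: choose 2 of the 9 doctors and 5 of the 11 nurses, C(9,2)·C(11,5) = 36·462 = 16632.
Probability = 16632/77520 = 693/3230.

693/3230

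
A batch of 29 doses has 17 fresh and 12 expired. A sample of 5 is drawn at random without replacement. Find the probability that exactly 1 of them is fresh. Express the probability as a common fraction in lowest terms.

The sample space is all 5-subsets of the 29: C(29,5) = 118755.
Selections with exactly 1 fresh: choose 1 of the 17 fresh and 4 of the 12 expired, C(17,1)·C(12,4) = 17·495 = 8415.
Probability = 8415/118755 = 187/2639.

187/2639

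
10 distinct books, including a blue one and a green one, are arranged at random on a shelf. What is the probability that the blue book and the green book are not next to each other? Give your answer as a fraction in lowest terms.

There are 10! = 3628800 arrangements.
Arrangements with the blue book and the green book adjacent: 2·9! = 725760.
So not adjacent: 3628800 − 725760 = 2903040, probability 2903040/3628800 = 4/5.

4/5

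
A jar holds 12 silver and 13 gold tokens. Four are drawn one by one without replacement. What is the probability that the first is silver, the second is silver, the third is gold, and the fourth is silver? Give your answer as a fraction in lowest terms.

13/230

Multiply the conditional probabilities at each draw: 12/25 · 11/24 · 13/23 · 10/22 = 17160/303600 = 13/230.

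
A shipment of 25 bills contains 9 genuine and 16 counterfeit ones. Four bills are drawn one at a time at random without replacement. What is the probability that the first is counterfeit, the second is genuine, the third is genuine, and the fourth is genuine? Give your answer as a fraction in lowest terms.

168/6325

Multiply the conditional probabilities at each draw: 16/25 · 9/24 · 8/23 · 7/22 = 8064/303600 = 168/6325.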